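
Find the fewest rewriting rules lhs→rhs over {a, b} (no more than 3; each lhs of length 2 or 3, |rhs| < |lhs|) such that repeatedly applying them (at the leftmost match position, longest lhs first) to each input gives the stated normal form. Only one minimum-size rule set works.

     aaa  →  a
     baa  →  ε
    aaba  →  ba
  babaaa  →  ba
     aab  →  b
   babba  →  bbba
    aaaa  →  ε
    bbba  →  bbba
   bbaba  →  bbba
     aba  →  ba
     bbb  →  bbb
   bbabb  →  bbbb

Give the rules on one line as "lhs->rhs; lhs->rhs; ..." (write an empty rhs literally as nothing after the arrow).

aa->; ab->b; baa->

  | aaa => a
  | baa => ε
  | aaba => ba
  | babaaa => bbaaa => ba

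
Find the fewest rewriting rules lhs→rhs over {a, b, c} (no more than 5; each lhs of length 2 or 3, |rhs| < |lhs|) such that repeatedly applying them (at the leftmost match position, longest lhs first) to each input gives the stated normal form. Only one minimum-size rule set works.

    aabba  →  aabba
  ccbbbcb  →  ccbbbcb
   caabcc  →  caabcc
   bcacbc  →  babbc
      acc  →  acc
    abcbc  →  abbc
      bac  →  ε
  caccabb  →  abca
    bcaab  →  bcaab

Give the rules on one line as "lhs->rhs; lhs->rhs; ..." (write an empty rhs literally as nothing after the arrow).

  | aabba
  | ccbbbcb
  | caabcc
  | bcacbc => babbc

bac->; cab->ca; cac->ab; cbc->bc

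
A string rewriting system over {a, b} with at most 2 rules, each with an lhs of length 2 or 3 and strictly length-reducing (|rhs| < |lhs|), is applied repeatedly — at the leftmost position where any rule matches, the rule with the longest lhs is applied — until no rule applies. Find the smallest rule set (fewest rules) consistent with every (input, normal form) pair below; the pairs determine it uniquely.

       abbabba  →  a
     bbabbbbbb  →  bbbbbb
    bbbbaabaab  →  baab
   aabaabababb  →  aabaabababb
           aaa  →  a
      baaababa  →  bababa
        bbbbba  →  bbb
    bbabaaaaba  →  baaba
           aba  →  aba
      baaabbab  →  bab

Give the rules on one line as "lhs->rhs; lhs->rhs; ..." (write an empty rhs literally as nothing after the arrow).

aaa->a; bba->

  | abbabba => abba => a
  | bbabbbbbb => bbbbbb
  | bbbbaabaab => bbabaab => baab
  | aabaabababb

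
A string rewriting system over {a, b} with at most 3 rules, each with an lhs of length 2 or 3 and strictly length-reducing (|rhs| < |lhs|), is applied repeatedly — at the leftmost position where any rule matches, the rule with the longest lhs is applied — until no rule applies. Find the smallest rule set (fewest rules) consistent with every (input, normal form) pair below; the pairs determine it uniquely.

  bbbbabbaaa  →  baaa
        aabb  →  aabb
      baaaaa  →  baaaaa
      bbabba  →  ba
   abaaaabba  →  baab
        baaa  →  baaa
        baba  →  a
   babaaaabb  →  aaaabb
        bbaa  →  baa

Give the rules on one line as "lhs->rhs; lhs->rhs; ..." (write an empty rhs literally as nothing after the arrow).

aba->b; bab->; bba->ba

  | bbbbabbaaa => bbbabbaaa => bbabbaaa => babbaaa => baaa
  | aabb
  | baaaaa
  | bbabba => babba => ba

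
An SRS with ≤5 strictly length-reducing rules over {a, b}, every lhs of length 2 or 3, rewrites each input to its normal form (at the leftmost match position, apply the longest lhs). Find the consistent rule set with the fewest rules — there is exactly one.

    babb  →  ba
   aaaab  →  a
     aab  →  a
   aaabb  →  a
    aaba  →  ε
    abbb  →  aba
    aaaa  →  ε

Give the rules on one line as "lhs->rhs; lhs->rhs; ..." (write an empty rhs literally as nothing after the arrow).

aa->; aab->a; bb->; bbb->ba

  | babb => ba
  | aaaab => aab => a
  | aab => a
  | aaabb => abb => a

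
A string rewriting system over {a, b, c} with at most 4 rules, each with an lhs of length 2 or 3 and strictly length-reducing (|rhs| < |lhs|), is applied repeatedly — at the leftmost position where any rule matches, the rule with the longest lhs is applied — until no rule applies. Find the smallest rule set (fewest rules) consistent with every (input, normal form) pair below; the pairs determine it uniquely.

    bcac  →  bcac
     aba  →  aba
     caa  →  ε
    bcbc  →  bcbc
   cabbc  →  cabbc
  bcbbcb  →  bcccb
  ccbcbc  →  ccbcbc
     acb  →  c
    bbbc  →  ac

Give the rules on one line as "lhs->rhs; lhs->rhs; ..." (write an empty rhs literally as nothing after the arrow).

  | bcac
  | aba
  | caa => ε
  | bcbc

acb->c; bbb->a; caa->; cbb->cc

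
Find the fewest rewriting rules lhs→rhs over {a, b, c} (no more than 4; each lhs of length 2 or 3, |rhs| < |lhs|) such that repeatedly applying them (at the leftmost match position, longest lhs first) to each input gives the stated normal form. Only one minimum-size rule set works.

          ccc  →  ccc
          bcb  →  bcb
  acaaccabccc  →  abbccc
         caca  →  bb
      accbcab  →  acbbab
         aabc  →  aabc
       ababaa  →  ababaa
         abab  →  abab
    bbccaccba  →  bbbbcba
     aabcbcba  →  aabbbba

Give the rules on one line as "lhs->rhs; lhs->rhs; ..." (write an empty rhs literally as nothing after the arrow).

bac->; ca->b; cbc->bb

  | ccc
  | bcb
  | acaaccabccc => abaccabccc => acabccc => abbccc
  | caca => bca => bb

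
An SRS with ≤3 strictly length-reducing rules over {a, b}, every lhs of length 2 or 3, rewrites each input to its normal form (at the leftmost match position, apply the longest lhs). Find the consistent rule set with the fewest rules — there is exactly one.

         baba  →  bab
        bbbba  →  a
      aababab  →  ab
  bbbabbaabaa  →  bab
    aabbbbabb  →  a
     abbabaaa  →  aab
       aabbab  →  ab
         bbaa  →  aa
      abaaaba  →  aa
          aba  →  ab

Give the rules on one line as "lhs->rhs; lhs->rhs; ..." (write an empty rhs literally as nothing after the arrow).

aaa->a; aba->ab; bb->

  | baba => bab
  | bbbba => bba => a
  | aababab => aabbab => aaab => ab
  | bbbabbaabaa => babbaabaa => baaabaa => babaa => baba => bab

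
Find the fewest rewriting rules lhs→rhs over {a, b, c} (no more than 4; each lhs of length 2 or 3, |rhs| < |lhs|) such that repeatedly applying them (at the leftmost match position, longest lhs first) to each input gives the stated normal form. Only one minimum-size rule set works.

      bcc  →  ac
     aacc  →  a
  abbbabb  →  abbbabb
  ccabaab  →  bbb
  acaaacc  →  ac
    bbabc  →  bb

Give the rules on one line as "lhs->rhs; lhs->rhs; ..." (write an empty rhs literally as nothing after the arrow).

aa->; bc->a; cc->a; cca->b

  | bcc => ac
  | aacc => cc => a
  | abbbabb
  | ccabaab => bbaab => bbb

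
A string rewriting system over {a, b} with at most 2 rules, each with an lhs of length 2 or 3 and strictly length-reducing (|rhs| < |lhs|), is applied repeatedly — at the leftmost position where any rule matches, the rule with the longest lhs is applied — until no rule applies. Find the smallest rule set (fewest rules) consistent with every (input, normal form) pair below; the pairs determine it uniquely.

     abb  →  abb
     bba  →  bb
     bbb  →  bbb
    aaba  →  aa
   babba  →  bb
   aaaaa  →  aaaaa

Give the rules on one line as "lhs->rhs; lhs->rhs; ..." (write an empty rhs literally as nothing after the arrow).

ba->; bba->bb

  | abb
  | bba => bb
  | bbb
  | aaba => aa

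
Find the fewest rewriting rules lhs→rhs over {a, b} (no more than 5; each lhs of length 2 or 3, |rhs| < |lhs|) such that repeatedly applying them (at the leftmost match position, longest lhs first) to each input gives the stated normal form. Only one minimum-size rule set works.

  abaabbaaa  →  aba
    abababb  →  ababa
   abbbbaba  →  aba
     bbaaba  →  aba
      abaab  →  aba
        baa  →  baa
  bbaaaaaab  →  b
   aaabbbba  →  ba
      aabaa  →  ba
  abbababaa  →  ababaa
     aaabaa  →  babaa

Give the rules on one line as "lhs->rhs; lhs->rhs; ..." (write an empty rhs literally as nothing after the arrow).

  | abaabbaaa => ababaaa => ababba => aba
  | abababb => ababa
  | abbbbaba => abbaba => aba
  | bbaaba => aba

aaa->ba; aab->a; bb->; bba->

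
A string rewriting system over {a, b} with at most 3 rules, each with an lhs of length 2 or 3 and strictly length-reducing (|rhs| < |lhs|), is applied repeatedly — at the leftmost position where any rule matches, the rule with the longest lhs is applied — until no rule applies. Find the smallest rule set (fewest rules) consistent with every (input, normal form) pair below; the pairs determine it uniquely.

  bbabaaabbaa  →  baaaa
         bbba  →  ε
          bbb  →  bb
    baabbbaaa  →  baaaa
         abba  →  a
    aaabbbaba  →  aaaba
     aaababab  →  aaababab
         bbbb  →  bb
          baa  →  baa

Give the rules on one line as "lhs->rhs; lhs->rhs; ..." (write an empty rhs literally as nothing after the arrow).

bba->; bbb->bb

  | bbabaaabbaa => baaabbaa => baaaa
  | bbba => bba => ε
  | bbb => bb
  | baabbbaaa => baabbaaa => baaaa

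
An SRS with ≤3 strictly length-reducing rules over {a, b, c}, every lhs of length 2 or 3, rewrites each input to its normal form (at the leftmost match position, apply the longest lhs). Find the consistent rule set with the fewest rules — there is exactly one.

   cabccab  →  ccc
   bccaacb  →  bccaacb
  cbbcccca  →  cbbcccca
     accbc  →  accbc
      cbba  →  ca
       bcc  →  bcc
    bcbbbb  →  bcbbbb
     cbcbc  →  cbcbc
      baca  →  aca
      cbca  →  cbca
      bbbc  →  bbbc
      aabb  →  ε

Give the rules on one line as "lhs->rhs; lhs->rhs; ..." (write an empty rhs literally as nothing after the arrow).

  | cabccab => cccab => ccc
  | bccaacb
  | cbbcccca
  | accbc

ab->; ba->a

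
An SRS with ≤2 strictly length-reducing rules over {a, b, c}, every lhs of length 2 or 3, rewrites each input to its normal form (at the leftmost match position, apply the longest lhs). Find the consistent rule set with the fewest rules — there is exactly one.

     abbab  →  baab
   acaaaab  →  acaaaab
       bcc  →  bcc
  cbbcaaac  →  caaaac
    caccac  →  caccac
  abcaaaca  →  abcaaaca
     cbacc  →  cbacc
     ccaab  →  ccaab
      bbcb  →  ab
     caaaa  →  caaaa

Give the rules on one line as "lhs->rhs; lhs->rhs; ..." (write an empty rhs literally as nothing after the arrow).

abb->ba; bbc->a

  | abbab => baab
  | acaaaab
  | bcc
  | cbbcaaac => caaaac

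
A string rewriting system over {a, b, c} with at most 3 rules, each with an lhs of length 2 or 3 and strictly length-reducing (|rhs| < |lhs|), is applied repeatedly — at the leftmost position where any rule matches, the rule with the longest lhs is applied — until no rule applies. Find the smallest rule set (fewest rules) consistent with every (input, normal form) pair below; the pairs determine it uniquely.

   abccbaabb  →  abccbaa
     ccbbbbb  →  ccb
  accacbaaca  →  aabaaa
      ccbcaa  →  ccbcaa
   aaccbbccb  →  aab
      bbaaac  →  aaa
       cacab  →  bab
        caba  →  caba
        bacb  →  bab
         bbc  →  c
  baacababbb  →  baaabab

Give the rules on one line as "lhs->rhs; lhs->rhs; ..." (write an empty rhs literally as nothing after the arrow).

  | abccbaabb => abccbaa
  | ccbbbbb => ccbbb => ccb
  | accacbaaca => acacbaaca => aacbaaca => aabaaca => aabaaa
  | ccbcaa

ac->a; bb->; cac->b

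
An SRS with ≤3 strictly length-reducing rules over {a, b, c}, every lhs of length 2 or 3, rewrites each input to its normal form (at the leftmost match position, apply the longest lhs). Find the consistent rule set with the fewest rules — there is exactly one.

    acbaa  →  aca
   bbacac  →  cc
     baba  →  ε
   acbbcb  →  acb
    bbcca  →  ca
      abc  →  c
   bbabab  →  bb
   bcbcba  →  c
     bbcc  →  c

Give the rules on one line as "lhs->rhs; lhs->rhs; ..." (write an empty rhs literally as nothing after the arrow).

  | acbaa => aca
  | bbacac => bcac => aac => cc
  | baba => ba => ε
  | acbbcb => acbab => acb

aa->c; ba->; bc->a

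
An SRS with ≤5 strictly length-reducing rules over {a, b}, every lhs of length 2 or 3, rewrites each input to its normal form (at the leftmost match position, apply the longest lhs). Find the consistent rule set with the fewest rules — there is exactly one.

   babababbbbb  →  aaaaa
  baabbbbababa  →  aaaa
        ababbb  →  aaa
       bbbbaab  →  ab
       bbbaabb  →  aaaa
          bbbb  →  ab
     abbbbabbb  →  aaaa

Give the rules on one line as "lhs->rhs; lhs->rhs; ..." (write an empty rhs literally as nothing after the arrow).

ba->a; baa->; bb->a; bbb->a

  | babababbbbb => abababbbbb => aababbbbb => aaabbbbb => aaaabb => aaaaa
  | baabbbbababa => bbbbababa => abababa => aababa => aaaba => aaaa
  | ababbb => aabbb => aaa
  | bbbbaab => abaab => ab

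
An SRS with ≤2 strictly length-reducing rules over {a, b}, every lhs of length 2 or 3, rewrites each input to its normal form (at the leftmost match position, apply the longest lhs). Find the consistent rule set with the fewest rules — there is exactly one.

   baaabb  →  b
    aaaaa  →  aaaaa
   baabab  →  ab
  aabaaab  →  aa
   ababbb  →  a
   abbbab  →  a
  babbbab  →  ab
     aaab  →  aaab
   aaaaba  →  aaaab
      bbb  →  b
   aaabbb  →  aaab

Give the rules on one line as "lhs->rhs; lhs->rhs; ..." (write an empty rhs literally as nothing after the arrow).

  | baaabb => baabb => babb => bbb => b
  | aaaaa
  | baabab => babab => bbab => ab
  | aabaaab => aabaab => aabab => aabb => aa

ba->b; bb->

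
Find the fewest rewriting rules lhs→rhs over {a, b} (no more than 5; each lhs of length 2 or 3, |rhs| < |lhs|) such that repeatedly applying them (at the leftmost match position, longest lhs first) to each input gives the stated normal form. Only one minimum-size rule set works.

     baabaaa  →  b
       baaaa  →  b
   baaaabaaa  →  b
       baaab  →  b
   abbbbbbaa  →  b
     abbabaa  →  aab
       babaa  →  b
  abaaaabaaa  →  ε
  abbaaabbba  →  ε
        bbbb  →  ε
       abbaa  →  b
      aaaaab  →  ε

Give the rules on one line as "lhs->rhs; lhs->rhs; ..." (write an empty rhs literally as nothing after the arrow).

  | baabaaa => bbaaa => aaa => b
  | baaaa => baa => b
  | baaaabaaa => baabaaa => bbaaa => aaa => b
  | baaab => bab => b

aaa->b; ba->; baa->b; bb->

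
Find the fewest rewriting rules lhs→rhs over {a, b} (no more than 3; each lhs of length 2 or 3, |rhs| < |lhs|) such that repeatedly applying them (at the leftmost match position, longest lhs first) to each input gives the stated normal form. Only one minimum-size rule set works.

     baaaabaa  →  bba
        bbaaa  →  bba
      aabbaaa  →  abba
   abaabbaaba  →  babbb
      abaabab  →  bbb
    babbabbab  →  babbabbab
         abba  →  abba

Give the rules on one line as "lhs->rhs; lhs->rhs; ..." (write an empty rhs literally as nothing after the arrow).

aa->a; aba->b

  | baaaabaa => baaabaa => baabaa => babaa => bba
  | bbaaa => bbaa => bba
  | aabbaaa => abbaaa => abbaa => abba
  | abaabbaaba => babbaaba => babbaba => babbb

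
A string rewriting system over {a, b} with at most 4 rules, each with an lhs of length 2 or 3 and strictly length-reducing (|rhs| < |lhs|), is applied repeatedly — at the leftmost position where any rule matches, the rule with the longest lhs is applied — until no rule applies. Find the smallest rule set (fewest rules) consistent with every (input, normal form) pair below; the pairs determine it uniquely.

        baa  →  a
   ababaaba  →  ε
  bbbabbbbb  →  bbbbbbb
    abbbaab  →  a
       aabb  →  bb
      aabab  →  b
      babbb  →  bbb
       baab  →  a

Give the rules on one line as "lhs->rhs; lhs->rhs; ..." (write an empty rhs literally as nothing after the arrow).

aa->; ab->a; ba->

  | baa => a
  | ababaaba => aabaaba => baaba => aba => aa => ε
  | bbbabbbbb => bbbbbbb
  | abbbaab => abbaab => abaab => aaab => ab => a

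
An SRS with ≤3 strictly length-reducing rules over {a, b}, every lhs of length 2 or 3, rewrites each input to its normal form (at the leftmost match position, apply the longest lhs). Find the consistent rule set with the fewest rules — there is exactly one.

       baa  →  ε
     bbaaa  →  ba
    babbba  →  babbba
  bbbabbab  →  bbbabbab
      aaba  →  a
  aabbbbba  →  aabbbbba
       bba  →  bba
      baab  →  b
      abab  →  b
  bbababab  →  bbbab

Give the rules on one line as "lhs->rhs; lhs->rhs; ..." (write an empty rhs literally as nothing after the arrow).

  | baa => ε
  | bbaaa => ba
  | babbba
  | bbbabbab

aba->; baa->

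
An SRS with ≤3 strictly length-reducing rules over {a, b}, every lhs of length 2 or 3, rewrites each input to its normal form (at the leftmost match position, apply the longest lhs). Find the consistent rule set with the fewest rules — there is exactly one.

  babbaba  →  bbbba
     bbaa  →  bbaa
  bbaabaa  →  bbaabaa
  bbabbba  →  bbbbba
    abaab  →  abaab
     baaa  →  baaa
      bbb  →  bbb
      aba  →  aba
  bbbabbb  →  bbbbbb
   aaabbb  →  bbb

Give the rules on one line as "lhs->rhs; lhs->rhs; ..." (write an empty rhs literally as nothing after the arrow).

abb->bb; bab->bb

  | babbaba => bbbaba => bbbba
  | bbaa
  | bbaabaa
  | bbabbba => bbbbba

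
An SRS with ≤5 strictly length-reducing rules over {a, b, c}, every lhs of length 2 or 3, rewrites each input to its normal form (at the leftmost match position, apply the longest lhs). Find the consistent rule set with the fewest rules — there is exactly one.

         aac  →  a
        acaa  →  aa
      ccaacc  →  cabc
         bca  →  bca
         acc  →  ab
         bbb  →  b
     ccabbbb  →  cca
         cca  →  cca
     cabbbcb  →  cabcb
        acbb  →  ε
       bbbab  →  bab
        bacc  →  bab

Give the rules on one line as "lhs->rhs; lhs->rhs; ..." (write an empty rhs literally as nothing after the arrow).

ac->; acc->ab; bb->; caa->ac

  | aac => a
  | acaa => aa
  | ccaacc => caccc => cabc
  | bca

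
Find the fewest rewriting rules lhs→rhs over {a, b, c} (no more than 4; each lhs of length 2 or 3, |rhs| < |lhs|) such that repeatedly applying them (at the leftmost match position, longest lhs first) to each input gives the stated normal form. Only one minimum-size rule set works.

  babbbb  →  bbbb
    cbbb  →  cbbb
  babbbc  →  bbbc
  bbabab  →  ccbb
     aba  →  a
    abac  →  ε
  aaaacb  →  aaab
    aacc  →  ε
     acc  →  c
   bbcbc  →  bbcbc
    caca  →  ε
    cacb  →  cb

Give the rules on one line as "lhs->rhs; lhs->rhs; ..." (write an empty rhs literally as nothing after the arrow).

  | babbbb => bbbb
  | cbbb
  | babbbc => bbbc
  | bbabab => cbbab => ccbb

ac->; ba->; bba->cb; ca->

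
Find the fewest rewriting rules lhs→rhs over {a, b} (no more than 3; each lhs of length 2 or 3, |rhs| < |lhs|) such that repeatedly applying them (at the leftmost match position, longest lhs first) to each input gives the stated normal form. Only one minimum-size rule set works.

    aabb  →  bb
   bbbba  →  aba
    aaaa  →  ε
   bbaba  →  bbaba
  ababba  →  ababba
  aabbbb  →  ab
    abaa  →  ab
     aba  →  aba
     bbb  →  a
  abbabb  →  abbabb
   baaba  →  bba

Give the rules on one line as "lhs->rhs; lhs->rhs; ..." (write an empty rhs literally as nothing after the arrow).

  | aabb => bb
  | bbbba => aba
  | aaaa => aa => ε
  | bbaba

aa->; bbb->a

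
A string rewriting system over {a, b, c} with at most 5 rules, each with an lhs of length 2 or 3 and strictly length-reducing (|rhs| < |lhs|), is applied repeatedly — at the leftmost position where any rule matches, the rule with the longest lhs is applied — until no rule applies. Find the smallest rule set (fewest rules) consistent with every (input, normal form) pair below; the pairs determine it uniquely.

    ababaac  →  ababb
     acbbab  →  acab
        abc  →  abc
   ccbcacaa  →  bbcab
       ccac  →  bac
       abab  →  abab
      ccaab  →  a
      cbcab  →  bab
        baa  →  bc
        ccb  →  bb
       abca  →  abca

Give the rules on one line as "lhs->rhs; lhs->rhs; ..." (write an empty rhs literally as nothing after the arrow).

  | ababaac => ababcc => ababb
  | acbbab => acbab => acab
  | abc
  | ccbcacaa => bbcacaa => bbcacc => bbcab

aa->c; bcb->a; cb->c; cc->b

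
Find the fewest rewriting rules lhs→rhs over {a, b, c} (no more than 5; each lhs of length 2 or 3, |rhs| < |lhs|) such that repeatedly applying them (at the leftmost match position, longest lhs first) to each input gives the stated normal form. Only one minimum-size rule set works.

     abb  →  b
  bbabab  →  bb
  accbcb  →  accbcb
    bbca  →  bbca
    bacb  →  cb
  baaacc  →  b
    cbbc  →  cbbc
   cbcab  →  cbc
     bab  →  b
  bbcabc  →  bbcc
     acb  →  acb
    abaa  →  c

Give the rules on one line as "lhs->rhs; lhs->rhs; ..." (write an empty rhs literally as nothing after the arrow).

  | abb => b
  | bbabab => bbab => bb
  | accbcb
  | bbca

aa->c; ab->; ba->; ccc->b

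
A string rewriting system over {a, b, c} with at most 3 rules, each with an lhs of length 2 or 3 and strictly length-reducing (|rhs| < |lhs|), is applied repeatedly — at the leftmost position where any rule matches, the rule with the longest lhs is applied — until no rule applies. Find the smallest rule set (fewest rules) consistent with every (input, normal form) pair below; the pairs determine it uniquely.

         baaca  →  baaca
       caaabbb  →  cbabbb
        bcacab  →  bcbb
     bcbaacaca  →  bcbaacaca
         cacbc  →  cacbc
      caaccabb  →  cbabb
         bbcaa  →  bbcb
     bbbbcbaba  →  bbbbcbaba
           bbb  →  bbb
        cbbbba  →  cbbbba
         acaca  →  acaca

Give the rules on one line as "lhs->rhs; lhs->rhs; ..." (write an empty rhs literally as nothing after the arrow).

  | baaca
  | caaabbb => cbabbb
  | bcacab => bcaab => bcbb
  | bcbaacaca

caa->cb; cab->ab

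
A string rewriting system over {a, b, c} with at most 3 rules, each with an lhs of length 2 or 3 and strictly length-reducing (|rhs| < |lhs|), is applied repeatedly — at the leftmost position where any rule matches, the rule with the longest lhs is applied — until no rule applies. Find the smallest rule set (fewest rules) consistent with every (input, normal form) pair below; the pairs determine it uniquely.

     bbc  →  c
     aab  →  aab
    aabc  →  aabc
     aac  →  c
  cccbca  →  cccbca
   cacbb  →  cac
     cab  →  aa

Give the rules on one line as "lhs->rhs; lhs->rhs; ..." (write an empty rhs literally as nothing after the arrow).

aac->c; bb->; cab->aa

  | bbc => c
  | aab
  | aabc
  | aac => c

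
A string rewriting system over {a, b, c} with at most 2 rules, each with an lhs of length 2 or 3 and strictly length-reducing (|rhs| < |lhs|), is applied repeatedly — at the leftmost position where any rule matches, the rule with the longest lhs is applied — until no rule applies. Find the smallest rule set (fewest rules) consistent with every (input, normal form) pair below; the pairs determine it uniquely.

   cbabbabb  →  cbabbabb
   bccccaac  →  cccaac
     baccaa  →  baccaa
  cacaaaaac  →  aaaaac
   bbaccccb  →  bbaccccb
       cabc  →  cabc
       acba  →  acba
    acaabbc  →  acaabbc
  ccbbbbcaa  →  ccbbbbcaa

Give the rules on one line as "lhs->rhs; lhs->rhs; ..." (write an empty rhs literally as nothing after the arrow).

  | cbabbabb
  | bccccaac => cccaac
  | baccaa
  | cacaaaaac => aaaaac

bcc->c; cac->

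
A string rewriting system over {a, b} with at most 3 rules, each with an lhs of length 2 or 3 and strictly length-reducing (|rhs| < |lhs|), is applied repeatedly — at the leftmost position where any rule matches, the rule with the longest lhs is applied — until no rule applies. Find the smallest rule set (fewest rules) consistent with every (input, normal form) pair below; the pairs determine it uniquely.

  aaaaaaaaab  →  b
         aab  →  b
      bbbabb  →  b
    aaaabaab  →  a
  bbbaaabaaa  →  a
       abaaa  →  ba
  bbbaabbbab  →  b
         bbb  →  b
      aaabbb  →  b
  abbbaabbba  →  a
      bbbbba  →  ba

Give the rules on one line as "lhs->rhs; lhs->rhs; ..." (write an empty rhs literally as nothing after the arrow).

  | aaaaaaaaab => aaaaaaaab => aaaaaaab => aaaaaab => aaaaab => aaaab => aaab => aab => ab => b
  | aab => ab => b
  | bbbabb => ababb => babb => bbb => ab => b
  | aaaabaab => aaabaab => aabaab => abaab => baab => bab => bb => a

aa->a; ab->b; bb->a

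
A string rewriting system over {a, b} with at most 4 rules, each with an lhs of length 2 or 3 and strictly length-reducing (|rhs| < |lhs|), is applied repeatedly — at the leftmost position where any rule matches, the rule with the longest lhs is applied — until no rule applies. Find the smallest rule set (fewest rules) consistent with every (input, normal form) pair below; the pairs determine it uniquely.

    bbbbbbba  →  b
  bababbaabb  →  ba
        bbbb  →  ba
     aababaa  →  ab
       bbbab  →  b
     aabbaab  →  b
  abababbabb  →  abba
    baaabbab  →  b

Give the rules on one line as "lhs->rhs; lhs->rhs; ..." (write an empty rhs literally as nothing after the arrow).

  | bbbbbbba => babbbba => babbba => babba => baba => baa => b
  | bababbaabb => baabbaabb => bbaabb => bbb => ba
  | bbbb => bab => ba
  | aababaa => abaa => ab

aa->; aab->; bab->ba; bbb->ba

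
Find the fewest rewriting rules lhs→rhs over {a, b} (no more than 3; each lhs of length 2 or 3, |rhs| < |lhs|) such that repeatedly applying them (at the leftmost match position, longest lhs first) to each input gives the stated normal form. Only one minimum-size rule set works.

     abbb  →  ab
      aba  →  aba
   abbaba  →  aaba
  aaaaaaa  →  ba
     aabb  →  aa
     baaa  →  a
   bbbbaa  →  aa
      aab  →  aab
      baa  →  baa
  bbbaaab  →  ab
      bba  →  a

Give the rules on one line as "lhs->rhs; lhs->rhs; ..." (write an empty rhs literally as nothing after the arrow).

aaa->ba; bb->

  | abbb => ab
  | aba
  | abbaba => aaba
  | aaaaaaa => baaaaa => bbaaa => aaa => ba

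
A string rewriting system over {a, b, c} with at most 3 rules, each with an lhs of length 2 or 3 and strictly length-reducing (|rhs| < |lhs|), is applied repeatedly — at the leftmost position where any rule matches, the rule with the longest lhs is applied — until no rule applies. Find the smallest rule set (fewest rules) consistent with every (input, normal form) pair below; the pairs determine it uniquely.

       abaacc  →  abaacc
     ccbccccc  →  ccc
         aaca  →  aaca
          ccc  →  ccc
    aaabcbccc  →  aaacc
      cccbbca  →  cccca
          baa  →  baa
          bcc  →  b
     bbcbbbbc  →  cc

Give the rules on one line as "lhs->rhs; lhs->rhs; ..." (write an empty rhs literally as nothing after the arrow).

bc->c; bcc->b

  | abaacc
  | ccbccccc => ccbccc => ccbc => ccc
  | aaca
  | ccc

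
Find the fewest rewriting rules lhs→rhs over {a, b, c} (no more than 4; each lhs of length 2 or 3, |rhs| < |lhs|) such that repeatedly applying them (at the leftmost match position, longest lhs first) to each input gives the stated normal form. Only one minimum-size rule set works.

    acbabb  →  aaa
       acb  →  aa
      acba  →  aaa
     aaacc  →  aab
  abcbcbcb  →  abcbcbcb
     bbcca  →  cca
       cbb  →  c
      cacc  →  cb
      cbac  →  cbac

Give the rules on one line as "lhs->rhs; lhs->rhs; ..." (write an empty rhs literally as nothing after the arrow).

acb->aa; acc->b; bb->

  | acbabb => aaabb => aaa
  | acb => aa
  | acba => aaa
  | aaacc => aab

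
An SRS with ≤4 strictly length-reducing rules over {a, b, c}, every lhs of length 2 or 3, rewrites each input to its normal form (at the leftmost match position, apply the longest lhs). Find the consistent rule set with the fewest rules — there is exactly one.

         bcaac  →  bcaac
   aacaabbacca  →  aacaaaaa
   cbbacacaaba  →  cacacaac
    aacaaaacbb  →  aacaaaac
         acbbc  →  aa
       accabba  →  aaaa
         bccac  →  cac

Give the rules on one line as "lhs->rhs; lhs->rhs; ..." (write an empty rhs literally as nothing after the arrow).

ba->c; bb->; cc->a

  | bcaac
  | aacaabbacca => aacaaacca => aacaaaaa
  | cbbacacaaba => cacacaaba => cacacaac
  | aacaaaacbb => aacaaaac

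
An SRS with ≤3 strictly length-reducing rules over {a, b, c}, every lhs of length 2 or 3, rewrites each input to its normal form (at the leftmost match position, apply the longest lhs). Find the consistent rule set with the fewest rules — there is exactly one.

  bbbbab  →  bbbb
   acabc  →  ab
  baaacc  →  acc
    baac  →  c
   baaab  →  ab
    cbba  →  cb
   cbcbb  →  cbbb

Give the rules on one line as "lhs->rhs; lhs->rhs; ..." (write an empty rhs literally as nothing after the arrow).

  | bbbbab => bbbcb => bbbb
  | acabc => abc => ab
  | baaacc => caacc => acc
  | baac => cac => c

ba->c; bc->b; ca->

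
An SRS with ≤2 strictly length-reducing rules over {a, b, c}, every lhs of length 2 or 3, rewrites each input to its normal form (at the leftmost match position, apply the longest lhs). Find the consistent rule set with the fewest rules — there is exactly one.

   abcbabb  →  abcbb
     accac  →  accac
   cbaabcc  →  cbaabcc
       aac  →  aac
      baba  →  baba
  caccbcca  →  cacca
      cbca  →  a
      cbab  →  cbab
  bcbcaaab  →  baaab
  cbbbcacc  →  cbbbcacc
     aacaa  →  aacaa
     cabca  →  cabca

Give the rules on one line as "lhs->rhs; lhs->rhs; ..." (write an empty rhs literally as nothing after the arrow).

abb->b; cbc->

  | abcbabb => abcbb
  | accac
  | cbaabcc
  | aac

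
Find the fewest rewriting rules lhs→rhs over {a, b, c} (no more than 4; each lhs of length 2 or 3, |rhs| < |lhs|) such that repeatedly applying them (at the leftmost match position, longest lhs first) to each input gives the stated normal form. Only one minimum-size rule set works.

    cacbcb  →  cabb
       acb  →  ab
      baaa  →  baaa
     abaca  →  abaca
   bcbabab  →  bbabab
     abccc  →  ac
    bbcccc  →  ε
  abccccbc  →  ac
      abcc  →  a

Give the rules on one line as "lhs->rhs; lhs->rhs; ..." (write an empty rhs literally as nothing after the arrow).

bcc->; cb->b; ccb->

  | cacbcb => cabcb => cabb
  | acb => ab
  | baaa
  | abaca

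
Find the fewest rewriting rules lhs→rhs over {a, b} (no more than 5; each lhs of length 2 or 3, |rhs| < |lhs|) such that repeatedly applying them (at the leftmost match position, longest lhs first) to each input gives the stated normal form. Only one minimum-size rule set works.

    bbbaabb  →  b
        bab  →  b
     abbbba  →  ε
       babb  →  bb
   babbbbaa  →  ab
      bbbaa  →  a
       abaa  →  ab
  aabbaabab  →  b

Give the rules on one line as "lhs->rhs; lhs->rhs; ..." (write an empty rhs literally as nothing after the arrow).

aa->; abb->b; bab->b; bbb->a

  | bbbaabb => aaabb => abb => b
  | bab => b
  | abbbba => bbba => aa => ε
  | babb => bb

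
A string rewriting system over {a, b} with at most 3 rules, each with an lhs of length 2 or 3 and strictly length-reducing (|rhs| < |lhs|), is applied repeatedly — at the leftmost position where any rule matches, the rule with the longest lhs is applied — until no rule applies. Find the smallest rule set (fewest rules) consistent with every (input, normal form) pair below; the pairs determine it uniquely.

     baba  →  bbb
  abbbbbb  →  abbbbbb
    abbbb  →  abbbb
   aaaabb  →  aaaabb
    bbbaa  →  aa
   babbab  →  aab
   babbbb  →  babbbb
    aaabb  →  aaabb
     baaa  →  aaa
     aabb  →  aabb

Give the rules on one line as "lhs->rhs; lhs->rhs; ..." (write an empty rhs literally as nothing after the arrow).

aba->bb; baa->aa; bba->a

  | baba => bbb
  | abbbbbb
  | abbbb
  | aaaabb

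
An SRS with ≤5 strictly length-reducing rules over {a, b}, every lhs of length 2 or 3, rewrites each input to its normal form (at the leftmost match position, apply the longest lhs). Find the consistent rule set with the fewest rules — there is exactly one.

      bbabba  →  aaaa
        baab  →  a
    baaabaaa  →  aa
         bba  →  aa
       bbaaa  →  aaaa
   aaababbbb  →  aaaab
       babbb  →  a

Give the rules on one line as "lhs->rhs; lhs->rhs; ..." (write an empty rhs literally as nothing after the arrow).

  | bbabba => aabba => aaaa
  | baab => bb => a
  | baaabaaa => babaaa => abaaa => aba => aa
  | bba => aa

ba->a; baa->b; bb->a; bbb->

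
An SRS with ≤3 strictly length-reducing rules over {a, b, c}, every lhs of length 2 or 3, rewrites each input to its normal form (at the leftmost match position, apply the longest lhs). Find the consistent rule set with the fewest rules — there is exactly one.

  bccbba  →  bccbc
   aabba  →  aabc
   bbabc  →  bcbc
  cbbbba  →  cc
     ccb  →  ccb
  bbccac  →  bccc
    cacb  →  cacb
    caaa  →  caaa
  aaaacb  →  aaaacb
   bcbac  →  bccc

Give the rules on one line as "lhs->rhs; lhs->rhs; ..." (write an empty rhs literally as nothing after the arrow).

  | bccbba => bccbc
  | aabba => aabc
  | bbabc => bcbc
  | cbbbba => cba => cc

ba->c; bbb->; cca->ac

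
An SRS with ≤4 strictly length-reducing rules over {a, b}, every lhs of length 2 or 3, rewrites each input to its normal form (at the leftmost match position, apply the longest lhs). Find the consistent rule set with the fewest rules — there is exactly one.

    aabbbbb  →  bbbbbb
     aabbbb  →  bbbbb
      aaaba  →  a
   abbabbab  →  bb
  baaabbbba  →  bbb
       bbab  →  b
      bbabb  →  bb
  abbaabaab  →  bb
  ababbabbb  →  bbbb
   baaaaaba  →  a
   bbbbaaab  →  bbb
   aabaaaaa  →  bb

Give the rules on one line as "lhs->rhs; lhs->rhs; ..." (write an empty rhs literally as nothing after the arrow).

aa->b; ab->a; ba->b; bab->

  | aabbbbb => bbbbbb
  | aabbbb => bbbbb
  | aaaba => baba => a
  | abbabbab => ababbab => aabbab => bbbab => bb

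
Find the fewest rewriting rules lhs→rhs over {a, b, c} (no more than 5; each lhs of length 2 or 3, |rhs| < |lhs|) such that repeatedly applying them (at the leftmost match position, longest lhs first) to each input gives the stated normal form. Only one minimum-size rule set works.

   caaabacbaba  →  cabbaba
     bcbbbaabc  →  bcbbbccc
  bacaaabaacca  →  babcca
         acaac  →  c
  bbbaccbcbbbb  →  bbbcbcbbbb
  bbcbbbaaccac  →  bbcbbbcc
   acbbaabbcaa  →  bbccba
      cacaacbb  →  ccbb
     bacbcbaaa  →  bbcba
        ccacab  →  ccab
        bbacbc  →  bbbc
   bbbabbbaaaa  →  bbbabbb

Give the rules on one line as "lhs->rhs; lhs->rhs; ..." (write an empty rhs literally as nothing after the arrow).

  | caaabacbaba => cabacbaba => cabbaba
  | bcbbbaabc => bcbbbccc
  | bacaaabaacca => baaabaacca => babaacca => babcca
  | acaac => aac => c

aa->; aab->cc; ac->; bca->b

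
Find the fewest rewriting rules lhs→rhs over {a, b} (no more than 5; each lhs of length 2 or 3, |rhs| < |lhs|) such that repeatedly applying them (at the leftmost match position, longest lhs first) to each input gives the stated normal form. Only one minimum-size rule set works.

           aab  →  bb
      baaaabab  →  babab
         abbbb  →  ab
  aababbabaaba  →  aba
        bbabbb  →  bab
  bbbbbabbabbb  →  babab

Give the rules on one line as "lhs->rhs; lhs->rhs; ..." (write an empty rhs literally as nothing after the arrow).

aa->b; abb->ab; baa->a; bba->ba

  | aab => bb
  | baaaabab => aaabab => babab
  | abbbb => abbb => abb => ab
  | aababbabaaba => bbabbabaaba => babbabaaba => bababaaba => babaaba => baaba => aba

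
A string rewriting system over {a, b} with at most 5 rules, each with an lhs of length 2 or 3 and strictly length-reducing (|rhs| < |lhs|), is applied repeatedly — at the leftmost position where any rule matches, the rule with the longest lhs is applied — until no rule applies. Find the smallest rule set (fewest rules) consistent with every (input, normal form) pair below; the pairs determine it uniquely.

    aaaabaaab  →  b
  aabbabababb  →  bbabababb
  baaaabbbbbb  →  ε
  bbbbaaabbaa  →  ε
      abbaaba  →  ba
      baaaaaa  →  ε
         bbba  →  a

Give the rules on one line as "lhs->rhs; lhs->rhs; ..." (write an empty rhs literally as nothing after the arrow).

  | aaaabaaab => aaabaaab => aabaaab => baaab => aaab => aab => b
  | aabbabababb => bbabababb
  | baaaabbbbbb => aaaabbbbbb => aaabbbbbb => aabbbbbb => bbbbbb => bbb => ε
  | bbbbaaabbaa => baaabbaa => aaabbaa => aabbaa => bbaa => baa => aa => ε

aa->; aaa->aa; baa->aa; bbb->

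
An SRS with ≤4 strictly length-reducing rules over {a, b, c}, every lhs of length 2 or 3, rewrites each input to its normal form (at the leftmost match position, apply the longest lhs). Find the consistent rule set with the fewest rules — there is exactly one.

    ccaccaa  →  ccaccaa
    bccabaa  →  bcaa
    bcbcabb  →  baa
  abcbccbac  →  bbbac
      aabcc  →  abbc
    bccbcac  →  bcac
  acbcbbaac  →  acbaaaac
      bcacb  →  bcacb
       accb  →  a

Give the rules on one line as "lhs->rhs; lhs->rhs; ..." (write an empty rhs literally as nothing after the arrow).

abc->bb; cab->; cbb->aa; ccb->

  | ccaccaa
  | bccabaa => bcaa
  | bcbcabb => bcbb => baa
  | abcbccbac => bbbccbac => bbbac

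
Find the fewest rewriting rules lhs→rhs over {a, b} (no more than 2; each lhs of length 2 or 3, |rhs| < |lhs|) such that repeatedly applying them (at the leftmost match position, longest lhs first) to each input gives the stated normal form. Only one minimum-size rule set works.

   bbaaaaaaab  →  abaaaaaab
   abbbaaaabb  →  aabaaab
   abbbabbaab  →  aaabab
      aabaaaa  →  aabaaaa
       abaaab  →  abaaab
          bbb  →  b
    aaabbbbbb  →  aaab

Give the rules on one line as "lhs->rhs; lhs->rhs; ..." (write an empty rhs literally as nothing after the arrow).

bb->b; bba->ab

  | bbaaaaaaab => abaaaaaab
  | abbbaaaabb => abbaaaabb => aabaaabb => aabaaab
  | abbbabbaab => abbabbaab => aabbbaab => aabbaab => aaabab
  | aabaaaa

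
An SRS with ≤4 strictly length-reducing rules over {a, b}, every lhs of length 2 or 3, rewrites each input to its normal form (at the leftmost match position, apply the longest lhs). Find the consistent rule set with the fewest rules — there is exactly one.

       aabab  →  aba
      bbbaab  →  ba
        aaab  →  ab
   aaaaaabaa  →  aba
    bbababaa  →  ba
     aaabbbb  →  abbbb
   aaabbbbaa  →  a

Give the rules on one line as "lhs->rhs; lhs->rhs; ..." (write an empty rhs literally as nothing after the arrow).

  | aabab => abab => aba
  | bbbaab => bab => ba
  | aaab => aab => ab
  | aaaaaabaa => aaaaabaa => aaaabaa => aaabaa => aabaa => abaa => aba

aa->a; bab->ba; bba->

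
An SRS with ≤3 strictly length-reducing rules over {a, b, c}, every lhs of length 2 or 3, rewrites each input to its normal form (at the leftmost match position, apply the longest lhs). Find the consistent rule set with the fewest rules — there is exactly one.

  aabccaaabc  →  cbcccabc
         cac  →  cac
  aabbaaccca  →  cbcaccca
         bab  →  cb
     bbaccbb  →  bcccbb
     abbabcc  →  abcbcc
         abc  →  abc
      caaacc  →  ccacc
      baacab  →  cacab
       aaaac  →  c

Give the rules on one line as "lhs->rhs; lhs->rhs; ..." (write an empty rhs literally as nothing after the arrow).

aa->c; aac->; ba->c

  | aabccaaabc => cbccaaabc => cbcccabc
  | cac
  | aabbaaccca => cbbaaccca => cbcaccca
  | bab => cb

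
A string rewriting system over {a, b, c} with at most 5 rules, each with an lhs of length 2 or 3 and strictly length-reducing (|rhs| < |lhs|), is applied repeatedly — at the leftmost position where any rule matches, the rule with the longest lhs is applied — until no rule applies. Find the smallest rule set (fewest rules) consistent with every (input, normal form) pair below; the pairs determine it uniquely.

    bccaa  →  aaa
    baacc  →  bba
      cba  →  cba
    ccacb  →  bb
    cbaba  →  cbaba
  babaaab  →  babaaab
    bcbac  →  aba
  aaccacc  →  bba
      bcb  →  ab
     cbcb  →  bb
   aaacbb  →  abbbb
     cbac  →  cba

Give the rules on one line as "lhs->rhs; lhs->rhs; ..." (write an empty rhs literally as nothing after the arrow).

aac->bb; ac->a; bc->a; ca->b

  | bccaa => acaa => aaa
  | baacc => bbbc => bba
  | cba
  | ccacb => cbcb => cab => bb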